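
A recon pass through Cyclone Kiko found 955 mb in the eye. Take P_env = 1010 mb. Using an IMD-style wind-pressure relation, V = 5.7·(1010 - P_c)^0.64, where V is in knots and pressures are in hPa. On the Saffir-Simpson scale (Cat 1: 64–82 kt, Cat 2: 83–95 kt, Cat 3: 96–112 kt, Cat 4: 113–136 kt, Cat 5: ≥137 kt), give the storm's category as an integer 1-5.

ΔP = 1010 − 955 = 55 mb.
V ≈ 5.7 × 55^0.64 = 5.7 × 13.00 ≈ 74 kt.
74 kt falls in the Category 1 band.

1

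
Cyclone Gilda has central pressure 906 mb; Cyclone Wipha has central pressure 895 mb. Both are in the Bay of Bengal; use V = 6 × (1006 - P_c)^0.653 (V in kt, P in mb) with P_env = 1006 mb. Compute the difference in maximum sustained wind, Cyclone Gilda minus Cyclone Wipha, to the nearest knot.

Cyclone Gilda: ΔP = 100; V ≈ 6 × 100^0.653 ≈ 121.38 kt.
Cyclone Wipha: ΔP = 111; V ≈ 6 × 111^0.653 ≈ 129.94 kt.
Difference ≈ 121.38 − 129.94 = -8.56 → -9 kt.

-9 kt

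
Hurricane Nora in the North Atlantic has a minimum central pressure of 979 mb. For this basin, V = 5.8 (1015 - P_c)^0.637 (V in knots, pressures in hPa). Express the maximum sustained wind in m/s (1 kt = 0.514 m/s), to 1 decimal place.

ΔP = 1015 − 979 = 36 mb.
V ≈ 5.8 × 36^0.637 = 5.8 × 9.803 ≈ 56.858 kt.
56.858 × 0.514 ≈ 29.23 m/s → 29.2 m/s.

29.2 m/s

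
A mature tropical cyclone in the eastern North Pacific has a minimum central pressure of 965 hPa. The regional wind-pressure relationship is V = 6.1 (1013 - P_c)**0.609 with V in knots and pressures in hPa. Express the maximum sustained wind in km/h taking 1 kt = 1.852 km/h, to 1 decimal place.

119.4 km/h

ΔP = 1013 − 965 = 48 hPa.
V ≈ 6.1 × 48^0.609 = 6.1 × 10.565 ≈ 64.447 kt.
64.447 × 1.852 ≈ 119.36 km/h → 119.4 km/h.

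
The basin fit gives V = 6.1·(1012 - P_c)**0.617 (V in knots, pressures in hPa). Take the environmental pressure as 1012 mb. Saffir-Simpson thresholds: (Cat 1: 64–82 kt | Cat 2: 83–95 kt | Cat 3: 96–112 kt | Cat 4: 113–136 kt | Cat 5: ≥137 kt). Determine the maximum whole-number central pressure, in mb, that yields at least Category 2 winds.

Category 2 begins at V = 83 kt.
Required ΔP = (83/6.1)^(1/0.617) = 13.607^1.621 ≈ 68.79 mb.
P_c ≤ 1012 − 68.79 = 943.21, so the highest integer P_c is 943 mb.

943 mb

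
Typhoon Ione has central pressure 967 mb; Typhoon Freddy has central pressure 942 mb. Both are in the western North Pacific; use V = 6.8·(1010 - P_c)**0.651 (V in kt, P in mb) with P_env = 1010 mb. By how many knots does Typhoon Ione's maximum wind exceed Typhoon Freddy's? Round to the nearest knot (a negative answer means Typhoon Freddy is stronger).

Typhoon Ione: ΔP = 43; V ≈ 6.8 × 43^0.651 ≈ 78.69 kt.
Typhoon Freddy: ΔP = 68; V ≈ 6.8 × 68^0.651 ≈ 106.04 kt.
Difference ≈ 78.69 − 106.04 = -27.35 → -27 kt.

-27 kt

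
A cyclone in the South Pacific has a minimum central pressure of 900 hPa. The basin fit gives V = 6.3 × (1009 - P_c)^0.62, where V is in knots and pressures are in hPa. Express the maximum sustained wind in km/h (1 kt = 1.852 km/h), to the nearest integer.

ΔP = 1009 − 900 = 109 hPa.
V ≈ 6.3 × 109^0.62 = 6.3 × 18.332 ≈ 115.490 kt.
115.490 × 1.852 ≈ 213.89 km/h → 214 km/h.

214 km/h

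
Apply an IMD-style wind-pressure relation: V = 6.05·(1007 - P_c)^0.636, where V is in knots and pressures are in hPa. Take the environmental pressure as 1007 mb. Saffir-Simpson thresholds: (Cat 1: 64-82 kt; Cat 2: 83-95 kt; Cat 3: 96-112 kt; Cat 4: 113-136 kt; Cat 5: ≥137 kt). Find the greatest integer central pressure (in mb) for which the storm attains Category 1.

Category 1 begins at V = 64 kt.
Required ΔP = (64/6.05)^(1/0.636) = 10.579^1.572 ≈ 40.81 mb.
P_c ≤ 1007 − 40.81 = 966.19, so the highest integer P_c is 966 mb.

966 mb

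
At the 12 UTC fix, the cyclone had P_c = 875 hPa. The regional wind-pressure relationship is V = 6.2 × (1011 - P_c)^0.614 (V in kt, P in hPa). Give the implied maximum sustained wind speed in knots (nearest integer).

ΔP = 1011 − 875 = 136 hPa.
136^0.614 ≈ 20.417.
V ≈ 6.2 × 20.417 ≈ 126.6 kt.

127 kt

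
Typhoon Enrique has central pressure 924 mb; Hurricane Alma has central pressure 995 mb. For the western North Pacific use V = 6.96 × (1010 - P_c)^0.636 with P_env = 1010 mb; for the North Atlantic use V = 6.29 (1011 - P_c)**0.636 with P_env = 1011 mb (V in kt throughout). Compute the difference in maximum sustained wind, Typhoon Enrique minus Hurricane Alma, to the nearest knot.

82 kt

Typhoon Enrique: ΔP = 86; V ≈ 6.96 × 86^0.636 ≈ 118.29 kt.
Hurricane Alma: ΔP = 16; V ≈ 6.29 × 16^0.636 ≈ 36.68 kt.
Difference ≈ 118.29 − 36.68 = 81.61 → 82 kt.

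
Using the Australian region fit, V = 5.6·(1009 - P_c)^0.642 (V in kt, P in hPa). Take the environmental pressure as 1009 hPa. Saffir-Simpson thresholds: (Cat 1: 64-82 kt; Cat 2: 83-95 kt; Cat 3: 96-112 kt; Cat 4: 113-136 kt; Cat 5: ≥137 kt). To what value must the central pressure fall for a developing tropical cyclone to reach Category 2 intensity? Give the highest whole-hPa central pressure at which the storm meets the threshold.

942 hPa

Category 2 begins at V = 83 kt.
Required ΔP = (83/5.6)^(1/0.642) = 14.821^1.558 ≈ 66.65 hPa.
P_c ≤ 1009 − 66.65 = 942.35, so the highest integer P_c is 942 hPa.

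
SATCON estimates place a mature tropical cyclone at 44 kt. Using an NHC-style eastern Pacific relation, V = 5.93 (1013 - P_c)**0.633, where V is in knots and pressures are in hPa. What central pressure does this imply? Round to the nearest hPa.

ΔP = (V / 5.93)^(1/0.633) = (44/5.93)^1.580.
44/5.93 = 7.420; 7.420^1.580 ≈ 23.72 hPa.
P_c = 1013 − 23.72 = 989.28 ≈ 989 hPa.

989 hPa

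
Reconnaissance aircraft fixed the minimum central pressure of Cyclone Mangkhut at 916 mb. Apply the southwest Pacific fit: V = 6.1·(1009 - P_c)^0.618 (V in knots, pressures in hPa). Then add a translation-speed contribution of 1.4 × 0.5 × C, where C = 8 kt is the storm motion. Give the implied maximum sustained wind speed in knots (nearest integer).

106 kt

ΔP = 1009 − 916 = 93 mb.
93^0.618 ≈ 16.464.
V ≈ 6.1 × 16.464 ≈ 100.4 kt.
Translation term: 1.4 × 0.5 × 8 = 5.6 kt.
Corrected V ≈ 106 kt → 106 kt.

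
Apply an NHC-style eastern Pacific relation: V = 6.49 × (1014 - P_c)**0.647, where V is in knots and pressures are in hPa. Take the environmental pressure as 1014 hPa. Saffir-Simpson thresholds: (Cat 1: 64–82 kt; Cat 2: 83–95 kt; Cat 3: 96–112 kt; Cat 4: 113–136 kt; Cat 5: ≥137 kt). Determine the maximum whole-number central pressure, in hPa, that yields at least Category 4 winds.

Category 4 begins at V = 113 kt.
Required ΔP = (113/6.49)^(1/0.647) = 17.411^1.546 ≈ 82.76 hPa.
P_c ≤ 1014 − 82.76 = 931.24, so the highest integer P_c is 931 hPa.

931 hPa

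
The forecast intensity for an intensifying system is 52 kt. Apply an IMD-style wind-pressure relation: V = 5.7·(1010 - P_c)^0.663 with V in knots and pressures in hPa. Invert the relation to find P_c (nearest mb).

982 mb

ΔP = (V / 5.7)^(1/0.663) = (52/5.7)^1.508.
52/5.7 = 9.123; 9.123^1.508 ≈ 28.06 mb.
P_c = 1010 − 28.06 = 981.94 ≈ 982 mb.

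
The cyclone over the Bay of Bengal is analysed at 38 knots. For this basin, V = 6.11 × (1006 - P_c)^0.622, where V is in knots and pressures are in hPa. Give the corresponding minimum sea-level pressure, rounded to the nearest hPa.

ΔP = (V / 6.11)^(1/0.622) = (38/6.11)^1.608.
38/6.11 = 6.219; 6.219^1.608 ≈ 18.88 hPa.
P_c = 1006 − 18.88 = 987.12 ≈ 987 hPa.

987 hPa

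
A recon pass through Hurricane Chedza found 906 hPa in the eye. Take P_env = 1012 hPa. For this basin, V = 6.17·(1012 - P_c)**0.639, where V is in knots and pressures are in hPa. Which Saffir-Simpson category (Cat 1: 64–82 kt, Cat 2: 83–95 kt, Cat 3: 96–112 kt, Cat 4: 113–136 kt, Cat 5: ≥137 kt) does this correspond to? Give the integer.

4

ΔP = 1012 − 906 = 106 hPa.
V ≈ 6.17 × 106^0.639 = 6.17 × 19.69 ≈ 121 kt.
121 kt falls in the Category 4 band.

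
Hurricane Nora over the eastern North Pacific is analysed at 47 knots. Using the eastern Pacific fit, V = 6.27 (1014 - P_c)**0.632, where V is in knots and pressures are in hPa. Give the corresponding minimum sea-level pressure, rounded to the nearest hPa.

ΔP = (V / 6.27)^(1/0.632) = (47/6.27)^1.582.
47/6.27 = 7.496; 7.496^1.582 ≈ 24.22 hPa.
P_c = 1014 − 24.22 = 989.78 ≈ 990 hPa.

990 hPa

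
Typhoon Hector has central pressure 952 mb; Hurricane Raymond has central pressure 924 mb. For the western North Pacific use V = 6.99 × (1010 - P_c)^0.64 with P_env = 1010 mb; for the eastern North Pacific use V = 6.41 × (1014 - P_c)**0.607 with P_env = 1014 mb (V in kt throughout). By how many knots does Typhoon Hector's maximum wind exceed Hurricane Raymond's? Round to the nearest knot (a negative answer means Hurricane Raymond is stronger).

Typhoon Hector: ΔP = 58; V ≈ 6.99 × 58^0.64 ≈ 93.99 kt.
Hurricane Raymond: ΔP = 90; V ≈ 6.41 × 90^0.607 ≈ 98.42 kt.
Difference ≈ 93.99 − 98.42 = -4.43 → -4 kt.

-4 kt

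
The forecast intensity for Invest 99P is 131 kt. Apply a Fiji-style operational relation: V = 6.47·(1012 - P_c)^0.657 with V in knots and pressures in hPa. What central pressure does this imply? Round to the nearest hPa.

915 hPa

ΔP = (V / 6.47)^(1/0.657) = (131/6.47)^1.522.
131/6.47 = 20.247; 20.247^1.522 ≈ 97.36 hPa.
P_c = 1012 − 97.36 = 914.64 ≈ 915 hPa.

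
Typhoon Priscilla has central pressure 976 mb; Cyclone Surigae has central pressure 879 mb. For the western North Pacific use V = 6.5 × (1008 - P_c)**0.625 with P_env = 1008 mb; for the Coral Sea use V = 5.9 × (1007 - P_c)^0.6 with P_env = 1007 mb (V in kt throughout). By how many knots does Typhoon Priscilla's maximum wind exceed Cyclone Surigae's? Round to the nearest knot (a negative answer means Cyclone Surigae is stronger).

-52 kt

Typhoon Priscilla: ΔP = 32; V ≈ 6.5 × 32^0.625 ≈ 56.71 kt.
Cyclone Surigae: ΔP = 128; V ≈ 5.9 × 128^0.6 ≈ 108.44 kt.
Difference ≈ 56.71 − 108.44 = -51.73 → -52 kt.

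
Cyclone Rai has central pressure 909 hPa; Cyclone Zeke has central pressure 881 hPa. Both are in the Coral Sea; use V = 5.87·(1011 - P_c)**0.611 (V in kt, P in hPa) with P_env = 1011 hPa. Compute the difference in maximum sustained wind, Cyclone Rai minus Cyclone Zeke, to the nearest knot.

Cyclone Rai: ΔP = 102; V ≈ 5.87 × 102^0.611 ≈ 99.06 kt.
Cyclone Zeke: ΔP = 130; V ≈ 5.87 × 130^0.611 ≈ 114.88 kt.
Difference ≈ 99.06 − 114.88 = -15.82 → -16 kt.

-16 kt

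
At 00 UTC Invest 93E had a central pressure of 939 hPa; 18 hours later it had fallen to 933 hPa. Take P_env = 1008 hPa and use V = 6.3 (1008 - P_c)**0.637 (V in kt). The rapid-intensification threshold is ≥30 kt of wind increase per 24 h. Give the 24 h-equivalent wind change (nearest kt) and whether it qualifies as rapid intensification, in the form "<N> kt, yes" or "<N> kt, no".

V₁: ΔP = 69, V ≈ 6.3 × 69^0.637 ≈ 93.47 kt.
V₂: ΔP = 75, V ≈ 6.3 × 75^0.637 ≈ 98.57 kt.
ΔV over 18 h = 5.10 kt → 24 h equivalent = 5.10 × 24/18 ≈ 6.80 kt.
7 kt < 30 kt ⇒ not rapid intensification.

7 kt, no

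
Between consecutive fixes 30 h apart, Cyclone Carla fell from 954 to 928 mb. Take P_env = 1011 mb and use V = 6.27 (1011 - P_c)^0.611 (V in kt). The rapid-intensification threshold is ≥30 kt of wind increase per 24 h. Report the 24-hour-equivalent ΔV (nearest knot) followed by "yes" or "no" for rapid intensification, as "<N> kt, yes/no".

V₁: ΔP = 57, V ≈ 6.27 × 57^0.611 ≈ 74.15 kt.
V₂: ΔP = 83, V ≈ 6.27 × 83^0.611 ≈ 93.29 kt.
ΔV over 30 h = 19.14 kt → 24 h equivalent = 19.14 × 24/30 ≈ 15.31 kt.
15 kt < 30 kt ⇒ not rapid intensification.

15 kt, no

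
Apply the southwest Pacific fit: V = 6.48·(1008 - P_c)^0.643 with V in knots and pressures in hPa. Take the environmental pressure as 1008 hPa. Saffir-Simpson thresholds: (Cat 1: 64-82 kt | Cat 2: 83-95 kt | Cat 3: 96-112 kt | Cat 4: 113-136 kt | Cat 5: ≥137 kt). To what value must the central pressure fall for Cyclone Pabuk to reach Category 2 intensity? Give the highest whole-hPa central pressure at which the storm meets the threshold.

955 hPa

Category 2 begins at V = 83 kt.
Required ΔP = (83/6.48)^(1/0.643) = 12.809^1.555 ≈ 52.77 hPa.
P_c ≤ 1008 − 52.77 = 955.23, so the highest integer P_c is 955 hPa.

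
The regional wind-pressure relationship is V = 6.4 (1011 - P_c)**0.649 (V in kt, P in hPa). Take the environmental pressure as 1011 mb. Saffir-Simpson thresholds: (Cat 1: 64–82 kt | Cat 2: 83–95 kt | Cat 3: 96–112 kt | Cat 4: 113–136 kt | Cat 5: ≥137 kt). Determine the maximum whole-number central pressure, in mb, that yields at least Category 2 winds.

Category 2 begins at V = 83 kt.
Required ΔP = (83/6.4)^(1/0.649) = 12.969^1.541 ≈ 51.85 mb.
P_c ≤ 1011 − 51.85 = 959.15, so the highest integer P_c is 959 mb.

959 mb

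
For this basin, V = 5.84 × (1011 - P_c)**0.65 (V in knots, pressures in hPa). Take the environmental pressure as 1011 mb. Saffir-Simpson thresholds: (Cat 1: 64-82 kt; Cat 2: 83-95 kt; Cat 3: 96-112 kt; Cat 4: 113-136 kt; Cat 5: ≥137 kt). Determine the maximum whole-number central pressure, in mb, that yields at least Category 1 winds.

Category 1 begins at V = 64 kt.
Required ΔP = (64/5.84)^(1/0.65) = 10.959^1.538 ≈ 39.78 mb.
P_c ≤ 1011 − 39.78 = 971.22, so the highest integer P_c is 971 mb.

971 mb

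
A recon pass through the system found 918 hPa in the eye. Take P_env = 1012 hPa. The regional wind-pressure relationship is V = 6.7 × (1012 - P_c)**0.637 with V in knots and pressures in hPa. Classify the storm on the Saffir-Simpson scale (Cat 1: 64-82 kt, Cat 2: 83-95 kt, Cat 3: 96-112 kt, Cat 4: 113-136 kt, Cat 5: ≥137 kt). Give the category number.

ΔP = 1012 − 918 = 94 hPa.
V ≈ 6.7 × 94^0.637 = 6.7 × 18.07 ≈ 121 kt.
121 kt falls in the Category 4 band.

4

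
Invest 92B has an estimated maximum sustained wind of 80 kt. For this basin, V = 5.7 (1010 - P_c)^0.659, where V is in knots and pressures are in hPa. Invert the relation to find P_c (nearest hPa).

ΔP = (V / 5.7)^(1/0.659) = (80/5.7)^1.517.
80/5.7 = 14.035; 14.035^1.517 ≈ 55.06 hPa.
P_c = 1010 − 55.06 = 954.94 ≈ 955 hPa.

955 hPa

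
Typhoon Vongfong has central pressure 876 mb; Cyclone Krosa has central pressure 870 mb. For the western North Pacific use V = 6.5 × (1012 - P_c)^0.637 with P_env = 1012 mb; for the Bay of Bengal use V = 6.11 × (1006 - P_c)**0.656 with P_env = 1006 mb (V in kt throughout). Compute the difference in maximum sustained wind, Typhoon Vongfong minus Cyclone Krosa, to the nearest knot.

-5 kt

Typhoon Vongfong: ΔP = 136; V ≈ 6.5 × 136^0.637 ≈ 148.59 kt.
Cyclone Krosa: ΔP = 136; V ≈ 6.11 × 136^0.656 ≈ 153.34 kt.
Difference ≈ 148.59 − 153.34 = -4.75 → -5 kt.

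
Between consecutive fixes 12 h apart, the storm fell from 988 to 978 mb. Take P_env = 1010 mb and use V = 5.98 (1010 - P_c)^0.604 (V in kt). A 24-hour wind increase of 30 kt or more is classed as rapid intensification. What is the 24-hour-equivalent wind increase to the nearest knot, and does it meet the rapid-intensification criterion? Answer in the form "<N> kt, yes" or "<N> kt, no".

V₁: ΔP = 22, V ≈ 5.98 × 22^0.604 ≈ 38.68 kt.
V₂: ΔP = 32, V ≈ 5.98 × 32^0.604 ≈ 48.51 kt.
ΔV over 12 h = 9.83 kt → 24 h equivalent = 9.83 × 24/12 ≈ 19.66 kt.
20 kt < 30 kt ⇒ not rapid intensification.

20 kt, no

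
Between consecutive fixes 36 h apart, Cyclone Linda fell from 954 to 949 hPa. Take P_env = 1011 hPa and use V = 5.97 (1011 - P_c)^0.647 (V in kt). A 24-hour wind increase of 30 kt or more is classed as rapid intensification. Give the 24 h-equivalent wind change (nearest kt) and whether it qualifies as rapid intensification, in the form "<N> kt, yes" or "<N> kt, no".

3 kt, no

V₁: ΔP = 57, V ≈ 5.97 × 57^0.647 ≈ 81.66 kt.
V₂: ΔP = 62, V ≈ 5.97 × 62^0.647 ≈ 86.23 kt.
ΔV over 36 h = 4.57 kt → 24 h equivalent = 4.57 × 24/36 ≈ 3.05 kt.
3 kt < 30 kt ⇒ not rapid intensification.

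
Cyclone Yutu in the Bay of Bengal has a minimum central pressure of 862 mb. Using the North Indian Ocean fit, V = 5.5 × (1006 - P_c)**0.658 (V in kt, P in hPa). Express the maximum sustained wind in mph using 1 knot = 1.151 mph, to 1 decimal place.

166.6 mph

ΔP = 1006 − 862 = 144 mb.
V ≈ 5.5 × 144^0.658 = 5.5 × 26.315 ≈ 144.732 kt.
144.732 × 1.151 ≈ 166.59 mph → 166.6 mph.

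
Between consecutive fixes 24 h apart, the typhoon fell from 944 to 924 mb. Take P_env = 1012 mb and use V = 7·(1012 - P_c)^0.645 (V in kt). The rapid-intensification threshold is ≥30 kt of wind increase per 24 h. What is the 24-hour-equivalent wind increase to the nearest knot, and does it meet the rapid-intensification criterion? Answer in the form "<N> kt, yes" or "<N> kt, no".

19 kt, no

V₁: ΔP = 68, V ≈ 7 × 68^0.645 ≈ 106.43 kt.
V₂: ΔP = 88, V ≈ 7 × 88^0.645 ≈ 125.69 kt.
ΔV over 24 h = 19.26 kt → 24 h equivalent = 19.26 × 24/24 ≈ 19.26 kt.
19 kt < 30 kt ⇒ not rapid intensification.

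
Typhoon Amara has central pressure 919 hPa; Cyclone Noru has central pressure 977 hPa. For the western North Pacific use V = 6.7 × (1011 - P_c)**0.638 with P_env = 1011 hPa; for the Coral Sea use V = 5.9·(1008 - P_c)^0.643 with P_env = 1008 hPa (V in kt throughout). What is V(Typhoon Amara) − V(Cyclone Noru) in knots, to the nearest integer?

66 kt

Typhoon Amara: ΔP = 92; V ≈ 6.7 × 92^0.638 ≈ 119.94 kt.
Cyclone Noru: ΔP = 31; V ≈ 5.9 × 31^0.643 ≈ 53.68 kt.
Difference ≈ 119.94 − 53.68 = 66.26 → 66 kt.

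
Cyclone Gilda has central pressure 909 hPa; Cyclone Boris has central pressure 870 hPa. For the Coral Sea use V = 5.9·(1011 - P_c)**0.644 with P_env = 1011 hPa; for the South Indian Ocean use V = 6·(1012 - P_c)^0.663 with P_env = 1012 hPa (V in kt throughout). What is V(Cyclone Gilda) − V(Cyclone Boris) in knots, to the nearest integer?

Cyclone Gilda: ΔP = 102; V ≈ 5.9 × 102^0.644 ≈ 115.98 kt.
Cyclone Boris: ΔP = 142; V ≈ 6 × 142^0.663 ≈ 160.37 kt.
Difference ≈ 115.98 − 160.37 = -44.39 → -44 kt.

-44 kt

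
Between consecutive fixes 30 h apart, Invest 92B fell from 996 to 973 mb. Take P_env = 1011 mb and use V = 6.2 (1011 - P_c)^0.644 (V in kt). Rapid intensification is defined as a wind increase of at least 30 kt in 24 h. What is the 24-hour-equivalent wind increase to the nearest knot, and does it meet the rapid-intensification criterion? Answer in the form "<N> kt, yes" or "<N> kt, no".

23 kt, no

V₁: ΔP = 15, V ≈ 6.2 × 15^0.644 ≈ 35.46 kt.
V₂: ΔP = 38, V ≈ 6.2 × 38^0.644 ≈ 64.53 kt.
ΔV over 30 h = 29.07 kt → 24 h equivalent = 29.07 × 24/30 ≈ 23.26 kt.
23 kt < 30 kt ⇒ not rapid intensification.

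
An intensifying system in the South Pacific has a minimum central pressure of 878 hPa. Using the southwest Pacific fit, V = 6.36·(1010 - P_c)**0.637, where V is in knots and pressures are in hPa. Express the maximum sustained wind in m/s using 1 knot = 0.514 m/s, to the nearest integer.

ΔP = 1010 − 878 = 132 hPa.
V ≈ 6.36 × 132^0.637 = 6.36 × 22.429 ≈ 142.647 kt.
142.647 × 0.514 ≈ 73.32 m/s → 73 m/s.

73 m/s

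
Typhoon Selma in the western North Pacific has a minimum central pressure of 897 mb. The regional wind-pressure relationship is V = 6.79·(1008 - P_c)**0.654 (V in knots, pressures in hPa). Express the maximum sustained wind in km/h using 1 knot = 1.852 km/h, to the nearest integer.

ΔP = 1008 − 897 = 111 mb.
V ≈ 6.79 × 111^0.654 = 6.79 × 21.759 ≈ 147.744 kt.
147.744 × 1.852 ≈ 273.62 km/h → 274 km/h.

274 km/h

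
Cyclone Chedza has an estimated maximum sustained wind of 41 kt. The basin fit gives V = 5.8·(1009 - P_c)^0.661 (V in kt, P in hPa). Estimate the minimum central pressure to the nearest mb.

ΔP = (V / 5.8)^(1/0.661) = (41/5.8)^1.513.
41/5.8 = 7.069; 7.069^1.513 ≈ 19.27 mb.
P_c = 1009 − 19.27 = 989.73 ≈ 990 mb.

990 mb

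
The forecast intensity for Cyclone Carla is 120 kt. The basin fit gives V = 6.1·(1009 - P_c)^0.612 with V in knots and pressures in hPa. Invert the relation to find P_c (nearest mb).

879 mb

ΔP = (V / 6.1)^(1/0.612) = (120/6.1)^1.634.
120/6.1 = 19.672; 19.672^1.634 ≈ 130.06 mb.
P_c = 1009 − 130.06 = 878.94 ≈ 879 mb.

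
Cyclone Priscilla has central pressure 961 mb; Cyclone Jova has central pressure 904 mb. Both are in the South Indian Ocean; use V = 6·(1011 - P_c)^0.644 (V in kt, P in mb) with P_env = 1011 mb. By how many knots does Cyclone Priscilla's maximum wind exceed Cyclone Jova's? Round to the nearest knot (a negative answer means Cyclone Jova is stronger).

Cyclone Priscilla: ΔP = 50; V ≈ 6 × 50^0.644 ≈ 74.52 kt.
Cyclone Jova: ΔP = 107; V ≈ 6 × 107^0.644 ≈ 121.64 kt.
Difference ≈ 74.52 − 121.64 = -47.12 → -47 kt.

-47 kt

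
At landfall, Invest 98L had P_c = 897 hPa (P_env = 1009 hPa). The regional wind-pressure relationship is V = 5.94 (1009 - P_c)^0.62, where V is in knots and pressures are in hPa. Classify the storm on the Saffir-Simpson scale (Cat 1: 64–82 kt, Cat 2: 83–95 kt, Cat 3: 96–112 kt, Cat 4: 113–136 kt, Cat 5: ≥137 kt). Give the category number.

3

ΔP = 1009 − 897 = 112 hPa.
V ≈ 5.94 × 112^0.62 = 5.94 × 18.64 ≈ 111 kt.
111 kt falls in the Category 3 band.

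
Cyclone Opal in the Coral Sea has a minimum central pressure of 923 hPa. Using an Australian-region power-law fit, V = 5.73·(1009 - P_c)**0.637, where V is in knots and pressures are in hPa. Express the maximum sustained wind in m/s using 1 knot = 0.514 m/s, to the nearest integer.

ΔP = 1009 − 923 = 86 hPa.
V ≈ 5.73 × 86^0.637 = 5.73 × 17.072 ≈ 97.821 kt.
97.821 × 0.514 ≈ 50.28 m/s → 50 m/s.

50 m/s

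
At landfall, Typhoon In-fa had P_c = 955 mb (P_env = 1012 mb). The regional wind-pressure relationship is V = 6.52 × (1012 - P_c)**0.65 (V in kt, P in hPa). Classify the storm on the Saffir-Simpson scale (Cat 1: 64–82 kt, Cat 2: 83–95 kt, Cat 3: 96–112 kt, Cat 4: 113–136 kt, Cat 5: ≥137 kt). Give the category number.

2

ΔP = 1012 − 955 = 57 mb.
V ≈ 6.52 × 57^0.65 = 6.52 × 13.85 ≈ 90 kt.
90 kt falls in the Category 2 band.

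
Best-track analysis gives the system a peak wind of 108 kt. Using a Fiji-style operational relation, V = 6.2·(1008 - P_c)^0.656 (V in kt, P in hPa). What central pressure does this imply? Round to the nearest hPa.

ΔP = (V / 6.2)^(1/0.656) = (108/6.2)^1.524.
108/6.2 = 17.419; 17.419^1.524 ≈ 77.95 hPa.
P_c = 1008 − 77.95 = 930.05 ≈ 930 hPa.

930 hPa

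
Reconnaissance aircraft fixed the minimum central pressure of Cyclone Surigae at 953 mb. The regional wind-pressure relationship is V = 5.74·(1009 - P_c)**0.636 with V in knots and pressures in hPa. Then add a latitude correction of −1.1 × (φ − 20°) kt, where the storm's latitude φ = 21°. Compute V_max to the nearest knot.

73 kt

ΔP = 1009 − 953 = 56 mb.
56^0.636 ≈ 12.937.
V ≈ 5.74 × 12.937 ≈ 74.3 kt.
Latitude correction: −1.1 × (21 − 20) = -1.1 kt.
Corrected V ≈ 73.2 kt → 73 kt.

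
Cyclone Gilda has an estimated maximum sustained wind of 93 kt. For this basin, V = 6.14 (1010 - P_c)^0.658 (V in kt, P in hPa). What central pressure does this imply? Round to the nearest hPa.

948 hPa

ΔP = (V / 6.14)^(1/0.658) = (93/6.14)^1.520.
93/6.14 = 15.147; 15.147^1.520 ≈ 62.20 hPa.
P_c = 1010 − 62.20 = 947.80 ≈ 948 hPa.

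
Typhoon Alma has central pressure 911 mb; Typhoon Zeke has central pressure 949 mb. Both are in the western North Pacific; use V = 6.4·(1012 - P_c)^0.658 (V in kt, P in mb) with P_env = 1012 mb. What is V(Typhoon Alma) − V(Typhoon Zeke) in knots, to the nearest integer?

Typhoon Alma: ΔP = 101; V ≈ 6.4 × 101^0.658 ≈ 133.36 kt.
Typhoon Zeke: ΔP = 63; V ≈ 6.4 × 63^0.658 ≈ 97.76 kt.
Difference ≈ 133.36 − 97.76 = 35.60 → 36 kt.

36 kt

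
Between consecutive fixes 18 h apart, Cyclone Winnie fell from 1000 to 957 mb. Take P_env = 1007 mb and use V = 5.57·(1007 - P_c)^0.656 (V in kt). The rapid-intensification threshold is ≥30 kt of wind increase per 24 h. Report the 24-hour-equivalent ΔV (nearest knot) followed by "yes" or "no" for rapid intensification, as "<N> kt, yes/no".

V₁: ΔP = 7, V ≈ 5.57 × 7^0.656 ≈ 19.96 kt.
V₂: ΔP = 50, V ≈ 5.57 × 50^0.656 ≈ 72.51 kt.
ΔV over 18 h = 52.55 kt → 24 h equivalent = 52.55 × 24/18 ≈ 70.07 kt.
70 kt ≥ 30 kt ⇒ rapid intensification.

70 kt, yes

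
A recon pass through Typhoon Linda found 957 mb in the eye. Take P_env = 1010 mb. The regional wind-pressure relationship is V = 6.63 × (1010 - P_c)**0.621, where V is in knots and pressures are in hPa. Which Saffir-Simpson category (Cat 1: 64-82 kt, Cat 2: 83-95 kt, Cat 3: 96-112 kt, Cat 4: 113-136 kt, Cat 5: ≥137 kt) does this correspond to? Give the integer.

1

ΔP = 1010 − 957 = 53 mb.
V ≈ 6.63 × 53^0.621 = 6.63 × 11.77 ≈ 78 kt.
78 kt falls in the Category 1 band.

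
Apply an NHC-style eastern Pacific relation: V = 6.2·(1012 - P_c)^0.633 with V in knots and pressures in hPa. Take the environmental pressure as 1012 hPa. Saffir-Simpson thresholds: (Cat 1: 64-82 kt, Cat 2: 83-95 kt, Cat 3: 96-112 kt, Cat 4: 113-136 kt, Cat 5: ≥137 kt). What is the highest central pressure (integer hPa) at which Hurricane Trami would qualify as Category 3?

936 hPa

Category 3 begins at V = 96 kt.
Required ΔP = (96/6.2)^(1/0.633) = 15.484^1.580 ≈ 75.81 hPa.
P_c ≤ 1012 − 75.81 = 936.19, so the highest integer P_c is 936 hPa.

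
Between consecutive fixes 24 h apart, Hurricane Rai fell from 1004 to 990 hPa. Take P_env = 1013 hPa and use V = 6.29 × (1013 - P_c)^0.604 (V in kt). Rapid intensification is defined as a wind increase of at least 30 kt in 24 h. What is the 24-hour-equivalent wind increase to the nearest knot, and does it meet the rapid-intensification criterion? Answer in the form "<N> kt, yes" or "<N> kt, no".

18 kt, no

V₁: ΔP = 9, V ≈ 6.29 × 9^0.604 ≈ 23.71 kt.
V₂: ΔP = 23, V ≈ 6.29 × 23^0.604 ≈ 41.80 kt.
ΔV over 24 h = 18.09 kt → 24 h equivalent = 18.09 × 24/24 ≈ 18.09 kt.
18 kt < 30 kt ⇒ not rapid intensification.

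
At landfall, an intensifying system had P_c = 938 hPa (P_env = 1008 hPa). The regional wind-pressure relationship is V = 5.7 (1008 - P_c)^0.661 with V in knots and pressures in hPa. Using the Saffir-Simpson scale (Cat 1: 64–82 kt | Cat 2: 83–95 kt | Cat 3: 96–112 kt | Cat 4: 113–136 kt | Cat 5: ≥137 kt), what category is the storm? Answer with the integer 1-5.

ΔP = 1008 − 938 = 70 hPa.
V ≈ 5.7 × 70^0.661 = 5.7 × 16.58 ≈ 95 kt.
95 kt falls in the Category 2 band.

2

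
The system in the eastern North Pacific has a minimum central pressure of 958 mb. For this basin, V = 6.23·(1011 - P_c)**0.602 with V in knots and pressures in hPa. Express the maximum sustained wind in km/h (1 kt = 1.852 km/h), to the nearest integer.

126 km/h

ΔP = 1011 − 958 = 53 mb.
V ≈ 6.23 × 53^0.602 = 6.23 × 10.915 ≈ 67.999 kt.
67.999 × 1.852 ≈ 125.93 km/h → 126 km/h.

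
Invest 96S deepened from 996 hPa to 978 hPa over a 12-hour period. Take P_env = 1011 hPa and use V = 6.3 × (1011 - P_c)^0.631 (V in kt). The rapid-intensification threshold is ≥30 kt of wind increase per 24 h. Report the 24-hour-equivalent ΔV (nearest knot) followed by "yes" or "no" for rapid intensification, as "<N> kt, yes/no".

V₁: ΔP = 15, V ≈ 6.3 × 15^0.631 ≈ 34.79 kt.
V₂: ΔP = 33, V ≈ 6.3 × 33^0.631 ≈ 57.22 kt.
ΔV over 12 h = 22.43 kt → 24 h equivalent = 22.43 × 24/12 ≈ 44.86 kt.
45 kt ≥ 30 kt ⇒ rapid intensification.

45 kt, yes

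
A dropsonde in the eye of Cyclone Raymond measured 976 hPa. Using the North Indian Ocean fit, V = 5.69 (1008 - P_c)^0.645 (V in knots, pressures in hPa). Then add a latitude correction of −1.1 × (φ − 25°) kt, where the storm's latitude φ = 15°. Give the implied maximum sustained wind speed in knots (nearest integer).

ΔP = 1008 − 976 = 32 hPa.
32^0.645 ≈ 9.350.
V ≈ 5.69 × 9.350 ≈ 53.2 kt.
Latitude correction: −1.1 × (15 − 25) = 11 kt.
Corrected V ≈ 64.2 kt → 64 kt.

64 kt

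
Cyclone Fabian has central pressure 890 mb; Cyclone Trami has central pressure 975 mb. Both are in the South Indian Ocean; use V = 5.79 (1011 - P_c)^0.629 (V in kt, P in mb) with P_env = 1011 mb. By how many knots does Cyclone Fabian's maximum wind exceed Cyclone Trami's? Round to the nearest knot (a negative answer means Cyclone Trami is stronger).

Cyclone Fabian: ΔP = 121; V ≈ 5.79 × 121^0.629 ≈ 118.24 kt.
Cyclone Trami: ΔP = 36; V ≈ 5.79 × 36^0.629 ≈ 55.16 kt.
Difference ≈ 118.24 − 55.16 = 63.08 → 63 kt.

63 kt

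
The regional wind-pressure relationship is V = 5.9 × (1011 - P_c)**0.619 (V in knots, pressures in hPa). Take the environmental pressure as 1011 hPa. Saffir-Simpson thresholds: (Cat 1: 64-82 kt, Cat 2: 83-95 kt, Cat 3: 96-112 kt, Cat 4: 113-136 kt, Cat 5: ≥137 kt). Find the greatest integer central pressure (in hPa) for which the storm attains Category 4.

Category 4 begins at V = 113 kt.
Required ΔP = (113/5.9)^(1/0.619) = 19.153^1.616 ≈ 117.88 hPa.
P_c ≤ 1011 − 117.88 = 893.12, so the highest integer P_c is 893 hPa.

893 hPa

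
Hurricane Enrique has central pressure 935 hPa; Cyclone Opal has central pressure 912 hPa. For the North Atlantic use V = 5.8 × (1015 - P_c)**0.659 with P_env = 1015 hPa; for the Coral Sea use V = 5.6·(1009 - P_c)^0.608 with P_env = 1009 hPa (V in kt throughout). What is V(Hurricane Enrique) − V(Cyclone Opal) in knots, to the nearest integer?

14 kt

Hurricane Enrique: ΔP = 80; V ≈ 5.8 × 80^0.659 ≈ 104.13 kt.
Cyclone Opal: ΔP = 97; V ≈ 5.6 × 97^0.608 ≈ 90.40 kt.
Difference ≈ 104.13 − 90.40 = 13.73 → 14 kt.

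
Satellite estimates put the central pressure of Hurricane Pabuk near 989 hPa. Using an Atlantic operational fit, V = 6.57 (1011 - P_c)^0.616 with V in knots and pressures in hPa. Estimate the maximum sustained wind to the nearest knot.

44 kt

ΔP = 1011 − 989 = 22 hPa.
22^0.616 ≈ 6.713.
V ≈ 6.57 × 6.713 ≈ 44.1 kt.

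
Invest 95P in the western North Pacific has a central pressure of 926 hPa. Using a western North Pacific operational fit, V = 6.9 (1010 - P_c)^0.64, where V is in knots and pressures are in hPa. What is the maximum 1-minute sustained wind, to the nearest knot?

118 kt

ΔP = 1010 − 926 = 84 hPa.
84^0.64 ≈ 17.043.
V ≈ 6.9 × 17.043 ≈ 117.6 kt.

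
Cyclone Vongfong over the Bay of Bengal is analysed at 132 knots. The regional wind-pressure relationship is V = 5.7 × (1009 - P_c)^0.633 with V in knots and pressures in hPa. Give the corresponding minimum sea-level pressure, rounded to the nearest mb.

ΔP = (V / 5.7)^(1/0.633) = (132/5.7)^1.580.
132/5.7 = 23.158; 23.158^1.580 ≈ 143.19 mb.
P_c = 1009 − 143.19 = 865.81 ≈ 866 mb.

866 mb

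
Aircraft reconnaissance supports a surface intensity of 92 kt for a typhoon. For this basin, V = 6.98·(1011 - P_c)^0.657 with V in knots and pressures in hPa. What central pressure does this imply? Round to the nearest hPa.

ΔP = (V / 6.98)^(1/0.657) = (92/6.98)^1.522.
92/6.98 = 13.181; 13.181^1.522 ≈ 50.65 hPa.
P_c = 1011 − 50.65 = 960.35 ≈ 960 hPa.

960 hPa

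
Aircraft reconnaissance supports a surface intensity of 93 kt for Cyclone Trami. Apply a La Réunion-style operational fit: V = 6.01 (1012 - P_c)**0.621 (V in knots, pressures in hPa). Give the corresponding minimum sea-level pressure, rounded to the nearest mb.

ΔP = (V / 6.01)^(1/0.621) = (93/6.01)^1.610.
93/6.01 = 15.474; 15.474^1.610 ≈ 82.34 mb.
P_c = 1012 − 82.34 = 929.66 ≈ 930 mb.

930 mb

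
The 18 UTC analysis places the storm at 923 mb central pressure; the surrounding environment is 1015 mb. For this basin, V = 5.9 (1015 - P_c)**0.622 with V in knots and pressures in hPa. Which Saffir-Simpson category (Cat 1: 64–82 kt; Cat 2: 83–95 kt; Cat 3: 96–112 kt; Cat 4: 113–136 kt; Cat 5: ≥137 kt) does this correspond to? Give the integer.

ΔP = 1015 − 923 = 92 mb.
V ≈ 5.9 × 92^0.622 = 5.9 × 16.65 ≈ 98 kt.
98 kt falls in the Category 3 band.

3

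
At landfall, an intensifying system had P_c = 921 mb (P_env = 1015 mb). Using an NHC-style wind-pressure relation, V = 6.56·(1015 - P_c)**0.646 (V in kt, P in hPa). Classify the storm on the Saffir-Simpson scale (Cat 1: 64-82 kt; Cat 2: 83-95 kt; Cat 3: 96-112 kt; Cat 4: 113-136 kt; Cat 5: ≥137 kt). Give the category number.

4

ΔP = 1015 − 921 = 94 mb.
V ≈ 6.56 × 94^0.646 = 6.56 × 18.82 ≈ 123 kt.
123 kt falls in the Category 4 band.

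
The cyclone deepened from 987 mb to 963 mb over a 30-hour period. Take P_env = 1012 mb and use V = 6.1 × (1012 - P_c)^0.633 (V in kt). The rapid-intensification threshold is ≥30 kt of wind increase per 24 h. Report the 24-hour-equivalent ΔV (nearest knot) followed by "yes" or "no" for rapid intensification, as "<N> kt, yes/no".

20 kt, no

V₁: ΔP = 25, V ≈ 6.1 × 25^0.633 ≈ 46.80 kt.
V₂: ΔP = 49, V ≈ 6.1 × 49^0.633 ≈ 71.65 kt.
ΔV over 30 h = 24.85 kt → 24 h equivalent = 24.85 × 24/30 ≈ 19.88 kt.
20 kt < 30 kt ⇒ not rapid intensification.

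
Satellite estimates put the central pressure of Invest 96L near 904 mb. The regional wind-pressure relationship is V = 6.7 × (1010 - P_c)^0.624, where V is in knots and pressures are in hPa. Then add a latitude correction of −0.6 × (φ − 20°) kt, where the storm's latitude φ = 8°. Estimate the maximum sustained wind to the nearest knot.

ΔP = 1010 − 904 = 106 mb.
106^0.624 ≈ 18.357.
V ≈ 6.7 × 18.357 ≈ 123.0 kt.
Latitude correction: −0.6 × (8 − 20) = 7.2 kt.
Corrected V ≈ 130.2 kt → 130 kt.

130 kt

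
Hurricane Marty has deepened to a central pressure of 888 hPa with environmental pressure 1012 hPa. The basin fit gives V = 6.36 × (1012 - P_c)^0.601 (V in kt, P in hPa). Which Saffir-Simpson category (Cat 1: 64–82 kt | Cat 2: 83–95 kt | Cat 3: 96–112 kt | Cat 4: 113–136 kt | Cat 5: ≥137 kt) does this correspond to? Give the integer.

ΔP = 1012 − 888 = 124 hPa.
V ≈ 6.36 × 124^0.601 = 6.36 × 18.12 ≈ 115 kt.
115 kt falls in the Category 4 band.

4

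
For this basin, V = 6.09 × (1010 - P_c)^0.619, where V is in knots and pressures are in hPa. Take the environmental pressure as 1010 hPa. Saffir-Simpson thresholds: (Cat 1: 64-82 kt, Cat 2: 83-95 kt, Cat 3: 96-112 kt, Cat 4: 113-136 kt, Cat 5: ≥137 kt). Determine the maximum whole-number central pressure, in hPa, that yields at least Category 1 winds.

965 hPa

Category 1 begins at V = 64 kt.
Required ΔP = (64/6.09)^(1/0.619) = 10.509^1.616 ≈ 44.70 hPa.
P_c ≤ 1010 − 44.70 = 965.30, so the highest integer P_c is 965 hPa.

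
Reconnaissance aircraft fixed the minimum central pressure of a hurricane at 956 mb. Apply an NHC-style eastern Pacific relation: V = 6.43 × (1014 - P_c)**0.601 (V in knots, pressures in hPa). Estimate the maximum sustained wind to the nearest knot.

74 kt

ΔP = 1014 − 956 = 58 mb.
58^0.601 ≈ 11.477.
V ≈ 6.43 × 11.477 ≈ 73.8 kt.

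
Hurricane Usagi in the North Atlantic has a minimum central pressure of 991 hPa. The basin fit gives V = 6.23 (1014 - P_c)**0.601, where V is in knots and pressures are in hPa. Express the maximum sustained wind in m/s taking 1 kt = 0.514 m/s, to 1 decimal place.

ΔP = 1014 − 991 = 23 hPa.
V ≈ 6.23 × 23^0.601 = 6.23 × 6.583 ≈ 41.010 kt.
41.010 × 0.514 ≈ 21.08 m/s → 21.1 m/s.

21.1 m/s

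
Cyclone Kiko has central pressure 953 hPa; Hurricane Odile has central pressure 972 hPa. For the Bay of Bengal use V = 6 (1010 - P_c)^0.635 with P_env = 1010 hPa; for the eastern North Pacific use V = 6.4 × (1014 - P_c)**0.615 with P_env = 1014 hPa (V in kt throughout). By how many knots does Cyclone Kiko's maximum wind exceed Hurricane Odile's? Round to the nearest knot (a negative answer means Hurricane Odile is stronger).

14 kt

Cyclone Kiko: ΔP = 57; V ≈ 6 × 57^0.635 ≈ 78.19 kt.
Hurricane Odile: ΔP = 42; V ≈ 6.4 × 42^0.615 ≈ 63.75 kt.
Difference ≈ 78.19 − 63.75 = 14.44 → 14 kt.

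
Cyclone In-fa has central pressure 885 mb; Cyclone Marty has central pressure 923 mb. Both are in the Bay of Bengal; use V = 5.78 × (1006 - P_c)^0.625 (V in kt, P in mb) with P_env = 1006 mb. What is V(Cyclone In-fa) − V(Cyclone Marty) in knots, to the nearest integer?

Cyclone In-fa: ΔP = 121; V ≈ 5.78 × 121^0.625 ≈ 115.79 kt.
Cyclone Marty: ΔP = 83; V ≈ 5.78 × 83^0.625 ≈ 91.49 kt.
Difference ≈ 115.79 − 91.49 = 24.30 → 24 kt.

24 kt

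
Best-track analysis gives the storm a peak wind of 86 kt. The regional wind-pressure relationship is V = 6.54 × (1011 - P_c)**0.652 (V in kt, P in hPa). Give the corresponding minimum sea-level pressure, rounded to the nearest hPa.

ΔP = (V / 6.54)^(1/0.652) = (86/6.54)^1.534.
86/6.54 = 13.150; 13.150^1.534 ≈ 52.02 hPa.
P_c = 1011 − 52.02 = 958.98 ≈ 959 hPa.

959 hPa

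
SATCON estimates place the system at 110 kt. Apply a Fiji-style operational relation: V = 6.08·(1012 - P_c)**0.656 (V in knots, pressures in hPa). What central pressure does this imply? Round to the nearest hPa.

929 hPa

ΔP = (V / 6.08)^(1/0.656) = (110/6.08)^1.524.
110/6.08 = 18.092; 18.092^1.524 ≈ 82.59 hPa.
P_c = 1012 − 82.59 = 929.41 ≈ 929 hPa.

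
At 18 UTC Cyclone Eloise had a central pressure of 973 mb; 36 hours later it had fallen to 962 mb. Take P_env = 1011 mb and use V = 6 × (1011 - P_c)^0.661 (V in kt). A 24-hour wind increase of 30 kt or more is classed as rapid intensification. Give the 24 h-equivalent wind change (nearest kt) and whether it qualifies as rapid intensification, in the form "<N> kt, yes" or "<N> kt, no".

V₁: ΔP = 38, V ≈ 6 × 38^0.661 ≈ 66.43 kt.
V₂: ΔP = 49, V ≈ 6 × 49^0.661 ≈ 78.59 kt.
ΔV over 36 h = 12.16 kt → 24 h equivalent = 12.16 × 24/36 ≈ 8.11 kt.
8 kt < 30 kt ⇒ not rapid intensification.

8 kt, no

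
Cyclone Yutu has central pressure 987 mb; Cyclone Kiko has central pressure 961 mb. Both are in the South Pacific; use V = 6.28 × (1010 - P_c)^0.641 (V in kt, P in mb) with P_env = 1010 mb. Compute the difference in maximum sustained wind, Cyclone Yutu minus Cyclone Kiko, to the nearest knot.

-29 kt

Cyclone Yutu: ΔP = 23; V ≈ 6.28 × 23^0.641 ≈ 46.86 kt.
Cyclone Kiko: ΔP = 49; V ≈ 6.28 × 49^0.641 ≈ 76.10 kt.
Difference ≈ 46.86 − 76.10 = -29.24 → -29 kt.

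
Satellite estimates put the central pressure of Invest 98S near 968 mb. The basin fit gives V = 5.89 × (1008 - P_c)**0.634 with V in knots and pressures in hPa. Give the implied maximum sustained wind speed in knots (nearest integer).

ΔP = 1008 − 968 = 40 mb.
40^0.634 ≈ 10.368.
V ≈ 5.89 × 10.368 ≈ 61.1 kt.

61 kt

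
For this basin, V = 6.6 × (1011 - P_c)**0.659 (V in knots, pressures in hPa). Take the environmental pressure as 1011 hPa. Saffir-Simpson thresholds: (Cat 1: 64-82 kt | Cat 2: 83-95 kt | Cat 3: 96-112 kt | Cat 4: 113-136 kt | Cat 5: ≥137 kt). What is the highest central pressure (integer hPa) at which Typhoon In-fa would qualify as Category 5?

911 hPa

Category 5 begins at V = 137 kt.
Required ΔP = (137/6.6)^(1/0.659) = 20.758^1.517 ≈ 99.71 hPa.
P_c ≤ 1011 − 99.71 = 911.29, so the highest integer P_c is 911 hPa.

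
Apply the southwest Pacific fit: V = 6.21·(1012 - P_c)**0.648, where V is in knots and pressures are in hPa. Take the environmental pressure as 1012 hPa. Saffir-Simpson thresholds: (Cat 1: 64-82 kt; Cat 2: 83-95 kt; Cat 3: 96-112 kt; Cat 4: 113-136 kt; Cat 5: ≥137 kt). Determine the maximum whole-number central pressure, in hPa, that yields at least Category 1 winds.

975 hPa

Category 1 begins at V = 64 kt.
Required ΔP = (64/6.21)^(1/0.648) = 10.306^1.543 ≈ 36.59 hPa.
P_c ≤ 1012 − 36.59 = 975.41, so the highest integer P_c is 975 hPa.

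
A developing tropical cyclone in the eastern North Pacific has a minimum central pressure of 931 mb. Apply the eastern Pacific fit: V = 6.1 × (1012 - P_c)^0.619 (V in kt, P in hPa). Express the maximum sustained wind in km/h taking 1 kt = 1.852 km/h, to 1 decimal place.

ΔP = 1012 − 931 = 81 mb.
V ≈ 6.1 × 81^0.619 = 6.1 × 15.183 ≈ 92.615 kt.
92.615 × 1.852 ≈ 171.52 km/h → 171.5 km/h.

171.5 km/h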